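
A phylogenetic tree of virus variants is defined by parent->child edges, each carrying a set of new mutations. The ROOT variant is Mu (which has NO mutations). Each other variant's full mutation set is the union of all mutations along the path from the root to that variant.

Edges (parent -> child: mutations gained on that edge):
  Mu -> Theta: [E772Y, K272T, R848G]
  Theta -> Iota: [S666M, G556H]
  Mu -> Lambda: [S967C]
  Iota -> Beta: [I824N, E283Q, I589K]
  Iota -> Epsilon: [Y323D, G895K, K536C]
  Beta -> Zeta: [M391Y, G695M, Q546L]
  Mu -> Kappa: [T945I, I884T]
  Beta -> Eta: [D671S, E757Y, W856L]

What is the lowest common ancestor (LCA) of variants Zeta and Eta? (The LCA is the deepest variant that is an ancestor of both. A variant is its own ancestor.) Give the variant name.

Answer: Beta

Derivation:
Path from root to Zeta: Mu -> Theta -> Iota -> Beta -> Zeta
  ancestors of Zeta: {Mu, Theta, Iota, Beta, Zeta}
Path from root to Eta: Mu -> Theta -> Iota -> Beta -> Eta
  ancestors of Eta: {Mu, Theta, Iota, Beta, Eta}
Common ancestors: {Mu, Theta, Iota, Beta}
Walk up from Eta: Eta (not in ancestors of Zeta), Beta (in ancestors of Zeta), Iota (in ancestors of Zeta), Theta (in ancestors of Zeta), Mu (in ancestors of Zeta)
Deepest common ancestor (LCA) = Beta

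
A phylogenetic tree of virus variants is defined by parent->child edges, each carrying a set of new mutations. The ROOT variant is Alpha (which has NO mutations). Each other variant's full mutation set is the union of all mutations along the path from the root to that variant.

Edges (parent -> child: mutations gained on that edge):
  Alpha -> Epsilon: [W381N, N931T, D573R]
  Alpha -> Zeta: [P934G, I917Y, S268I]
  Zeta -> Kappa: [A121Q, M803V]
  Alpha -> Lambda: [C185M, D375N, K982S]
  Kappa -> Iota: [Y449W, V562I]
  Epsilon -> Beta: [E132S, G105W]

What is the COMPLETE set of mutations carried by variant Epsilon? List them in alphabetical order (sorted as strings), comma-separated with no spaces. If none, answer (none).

Answer: D573R,N931T,W381N

Derivation:
At Alpha: gained [] -> total []
At Epsilon: gained ['W381N', 'N931T', 'D573R'] -> total ['D573R', 'N931T', 'W381N']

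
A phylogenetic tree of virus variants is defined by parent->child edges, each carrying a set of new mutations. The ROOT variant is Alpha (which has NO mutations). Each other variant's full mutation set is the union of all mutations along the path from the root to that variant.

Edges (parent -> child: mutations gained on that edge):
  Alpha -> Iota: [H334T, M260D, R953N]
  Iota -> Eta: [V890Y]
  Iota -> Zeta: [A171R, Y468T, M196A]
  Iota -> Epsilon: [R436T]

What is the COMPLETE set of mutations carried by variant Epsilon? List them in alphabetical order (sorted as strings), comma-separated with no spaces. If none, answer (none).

Answer: H334T,M260D,R436T,R953N

Derivation:
At Alpha: gained [] -> total []
At Iota: gained ['H334T', 'M260D', 'R953N'] -> total ['H334T', 'M260D', 'R953N']
At Epsilon: gained ['R436T'] -> total ['H334T', 'M260D', 'R436T', 'R953N']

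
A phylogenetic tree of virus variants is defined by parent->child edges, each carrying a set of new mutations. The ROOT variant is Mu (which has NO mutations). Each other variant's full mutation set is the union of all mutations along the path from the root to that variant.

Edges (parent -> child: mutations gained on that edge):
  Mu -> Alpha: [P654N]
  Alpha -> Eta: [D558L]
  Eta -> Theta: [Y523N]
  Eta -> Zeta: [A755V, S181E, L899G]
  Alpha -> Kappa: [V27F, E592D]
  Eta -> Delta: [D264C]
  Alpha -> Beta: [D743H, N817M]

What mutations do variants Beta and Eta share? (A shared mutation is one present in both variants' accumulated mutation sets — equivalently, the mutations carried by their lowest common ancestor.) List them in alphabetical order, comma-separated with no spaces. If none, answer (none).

Accumulating mutations along path to Beta:
  At Mu: gained [] -> total []
  At Alpha: gained ['P654N'] -> total ['P654N']
  At Beta: gained ['D743H', 'N817M'] -> total ['D743H', 'N817M', 'P654N']
Mutations(Beta) = ['D743H', 'N817M', 'P654N']
Accumulating mutations along path to Eta:
  At Mu: gained [] -> total []
  At Alpha: gained ['P654N'] -> total ['P654N']
  At Eta: gained ['D558L'] -> total ['D558L', 'P654N']
Mutations(Eta) = ['D558L', 'P654N']
Intersection: ['D743H', 'N817M', 'P654N'] ∩ ['D558L', 'P654N'] = ['P654N']

Answer: P654N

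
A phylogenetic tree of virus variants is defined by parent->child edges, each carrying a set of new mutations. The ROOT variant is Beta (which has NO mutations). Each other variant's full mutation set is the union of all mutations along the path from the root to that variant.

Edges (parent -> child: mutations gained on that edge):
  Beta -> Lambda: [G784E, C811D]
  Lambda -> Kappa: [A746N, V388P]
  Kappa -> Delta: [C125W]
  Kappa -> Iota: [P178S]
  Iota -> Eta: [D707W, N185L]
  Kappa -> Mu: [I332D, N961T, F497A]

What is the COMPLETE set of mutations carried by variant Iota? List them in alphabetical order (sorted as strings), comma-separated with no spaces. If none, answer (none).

At Beta: gained [] -> total []
At Lambda: gained ['G784E', 'C811D'] -> total ['C811D', 'G784E']
At Kappa: gained ['A746N', 'V388P'] -> total ['A746N', 'C811D', 'G784E', 'V388P']
At Iota: gained ['P178S'] -> total ['A746N', 'C811D', 'G784E', 'P178S', 'V388P']

Answer: A746N,C811D,G784E,P178S,V388P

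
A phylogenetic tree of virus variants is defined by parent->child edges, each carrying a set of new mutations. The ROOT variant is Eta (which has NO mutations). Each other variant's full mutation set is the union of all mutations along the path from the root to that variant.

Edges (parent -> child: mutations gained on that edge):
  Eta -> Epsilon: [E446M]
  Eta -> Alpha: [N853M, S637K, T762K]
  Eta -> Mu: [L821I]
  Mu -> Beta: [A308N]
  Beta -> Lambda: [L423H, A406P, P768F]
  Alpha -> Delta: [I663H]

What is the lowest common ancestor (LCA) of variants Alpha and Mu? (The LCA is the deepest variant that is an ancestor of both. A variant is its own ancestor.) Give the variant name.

Path from root to Alpha: Eta -> Alpha
  ancestors of Alpha: {Eta, Alpha}
Path from root to Mu: Eta -> Mu
  ancestors of Mu: {Eta, Mu}
Common ancestors: {Eta}
Walk up from Mu: Mu (not in ancestors of Alpha), Eta (in ancestors of Alpha)
Deepest common ancestor (LCA) = Eta

Answer: Eta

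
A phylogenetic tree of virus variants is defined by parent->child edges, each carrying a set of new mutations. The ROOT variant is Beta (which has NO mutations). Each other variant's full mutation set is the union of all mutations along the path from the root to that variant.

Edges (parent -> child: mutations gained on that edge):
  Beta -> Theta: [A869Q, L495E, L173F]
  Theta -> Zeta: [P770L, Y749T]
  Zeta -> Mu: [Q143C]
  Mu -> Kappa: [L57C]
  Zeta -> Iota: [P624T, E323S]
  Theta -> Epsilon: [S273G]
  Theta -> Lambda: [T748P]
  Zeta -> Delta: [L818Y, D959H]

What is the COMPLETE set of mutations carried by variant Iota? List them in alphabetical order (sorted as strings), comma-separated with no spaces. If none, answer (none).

Answer: A869Q,E323S,L173F,L495E,P624T,P770L,Y749T

Derivation:
At Beta: gained [] -> total []
At Theta: gained ['A869Q', 'L495E', 'L173F'] -> total ['A869Q', 'L173F', 'L495E']
At Zeta: gained ['P770L', 'Y749T'] -> total ['A869Q', 'L173F', 'L495E', 'P770L', 'Y749T']
At Iota: gained ['P624T', 'E323S'] -> total ['A869Q', 'E323S', 'L173F', 'L495E', 'P624T', 'P770L', 'Y749T']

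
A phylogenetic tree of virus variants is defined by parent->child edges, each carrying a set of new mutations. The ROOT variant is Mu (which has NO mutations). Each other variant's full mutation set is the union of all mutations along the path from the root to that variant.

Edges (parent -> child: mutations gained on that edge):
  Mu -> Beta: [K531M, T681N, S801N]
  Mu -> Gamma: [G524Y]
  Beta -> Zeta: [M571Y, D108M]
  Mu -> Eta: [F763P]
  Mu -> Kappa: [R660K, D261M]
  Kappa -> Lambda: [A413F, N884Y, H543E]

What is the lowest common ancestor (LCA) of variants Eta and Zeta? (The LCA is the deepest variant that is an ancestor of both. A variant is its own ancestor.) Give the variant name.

Answer: Mu

Derivation:
Path from root to Eta: Mu -> Eta
  ancestors of Eta: {Mu, Eta}
Path from root to Zeta: Mu -> Beta -> Zeta
  ancestors of Zeta: {Mu, Beta, Zeta}
Common ancestors: {Mu}
Walk up from Zeta: Zeta (not in ancestors of Eta), Beta (not in ancestors of Eta), Mu (in ancestors of Eta)
Deepest common ancestor (LCA) = Mu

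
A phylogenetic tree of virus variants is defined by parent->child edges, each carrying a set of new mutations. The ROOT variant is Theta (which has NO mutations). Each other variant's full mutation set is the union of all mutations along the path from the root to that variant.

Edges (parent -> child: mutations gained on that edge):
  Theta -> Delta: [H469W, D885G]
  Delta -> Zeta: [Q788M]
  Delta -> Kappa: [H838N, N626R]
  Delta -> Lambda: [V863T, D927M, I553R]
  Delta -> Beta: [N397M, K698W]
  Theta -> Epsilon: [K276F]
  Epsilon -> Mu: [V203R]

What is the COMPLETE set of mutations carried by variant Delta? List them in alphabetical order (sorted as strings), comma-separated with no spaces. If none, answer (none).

At Theta: gained [] -> total []
At Delta: gained ['H469W', 'D885G'] -> total ['D885G', 'H469W']

Answer: D885G,H469W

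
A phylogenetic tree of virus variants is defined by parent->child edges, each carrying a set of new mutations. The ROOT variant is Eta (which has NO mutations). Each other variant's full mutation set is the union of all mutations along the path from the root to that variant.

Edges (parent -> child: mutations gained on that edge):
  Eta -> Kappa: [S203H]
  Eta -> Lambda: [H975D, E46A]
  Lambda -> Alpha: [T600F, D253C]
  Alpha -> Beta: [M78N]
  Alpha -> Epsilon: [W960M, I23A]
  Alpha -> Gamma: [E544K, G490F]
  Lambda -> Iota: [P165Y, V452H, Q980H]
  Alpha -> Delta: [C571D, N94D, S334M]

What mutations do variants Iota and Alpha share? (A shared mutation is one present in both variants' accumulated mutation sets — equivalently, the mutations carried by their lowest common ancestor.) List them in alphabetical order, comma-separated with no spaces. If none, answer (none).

Answer: E46A,H975D

Derivation:
Accumulating mutations along path to Iota:
  At Eta: gained [] -> total []
  At Lambda: gained ['H975D', 'E46A'] -> total ['E46A', 'H975D']
  At Iota: gained ['P165Y', 'V452H', 'Q980H'] -> total ['E46A', 'H975D', 'P165Y', 'Q980H', 'V452H']
Mutations(Iota) = ['E46A', 'H975D', 'P165Y', 'Q980H', 'V452H']
Accumulating mutations along path to Alpha:
  At Eta: gained [] -> total []
  At Lambda: gained ['H975D', 'E46A'] -> total ['E46A', 'H975D']
  At Alpha: gained ['T600F', 'D253C'] -> total ['D253C', 'E46A', 'H975D', 'T600F']
Mutations(Alpha) = ['D253C', 'E46A', 'H975D', 'T600F']
Intersection: ['E46A', 'H975D', 'P165Y', 'Q980H', 'V452H'] ∩ ['D253C', 'E46A', 'H975D', 'T600F'] = ['E46A', 'H975D']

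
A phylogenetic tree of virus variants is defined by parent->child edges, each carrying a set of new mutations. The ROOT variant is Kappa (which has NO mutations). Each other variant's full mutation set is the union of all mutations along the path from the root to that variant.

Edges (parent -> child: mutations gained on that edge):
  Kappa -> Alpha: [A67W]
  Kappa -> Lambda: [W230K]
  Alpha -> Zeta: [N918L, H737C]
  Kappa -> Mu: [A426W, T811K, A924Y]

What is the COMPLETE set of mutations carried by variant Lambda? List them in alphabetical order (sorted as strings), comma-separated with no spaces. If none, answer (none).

Answer: W230K

Derivation:
At Kappa: gained [] -> total []
At Lambda: gained ['W230K'] -> total ['W230K']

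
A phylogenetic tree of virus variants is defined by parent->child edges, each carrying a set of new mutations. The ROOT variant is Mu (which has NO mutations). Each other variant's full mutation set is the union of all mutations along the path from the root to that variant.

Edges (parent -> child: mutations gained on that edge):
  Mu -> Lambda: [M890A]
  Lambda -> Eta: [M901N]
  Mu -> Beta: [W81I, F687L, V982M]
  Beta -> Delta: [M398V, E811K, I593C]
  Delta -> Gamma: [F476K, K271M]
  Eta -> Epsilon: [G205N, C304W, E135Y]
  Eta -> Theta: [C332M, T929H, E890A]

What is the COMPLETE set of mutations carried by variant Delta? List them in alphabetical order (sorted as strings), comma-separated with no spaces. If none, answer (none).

At Mu: gained [] -> total []
At Beta: gained ['W81I', 'F687L', 'V982M'] -> total ['F687L', 'V982M', 'W81I']
At Delta: gained ['M398V', 'E811K', 'I593C'] -> total ['E811K', 'F687L', 'I593C', 'M398V', 'V982M', 'W81I']

Answer: E811K,F687L,I593C,M398V,V982M,W81I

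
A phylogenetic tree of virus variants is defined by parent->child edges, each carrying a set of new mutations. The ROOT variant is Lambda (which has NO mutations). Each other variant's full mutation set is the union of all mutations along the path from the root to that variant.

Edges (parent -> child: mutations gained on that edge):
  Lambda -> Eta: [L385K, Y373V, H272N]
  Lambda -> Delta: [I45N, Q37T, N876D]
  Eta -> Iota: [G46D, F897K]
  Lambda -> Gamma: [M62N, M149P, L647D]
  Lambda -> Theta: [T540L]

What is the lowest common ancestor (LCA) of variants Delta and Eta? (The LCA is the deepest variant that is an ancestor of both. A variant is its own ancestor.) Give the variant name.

Path from root to Delta: Lambda -> Delta
  ancestors of Delta: {Lambda, Delta}
Path from root to Eta: Lambda -> Eta
  ancestors of Eta: {Lambda, Eta}
Common ancestors: {Lambda}
Walk up from Eta: Eta (not in ancestors of Delta), Lambda (in ancestors of Delta)
Deepest common ancestor (LCA) = Lambda

Answer: Lambda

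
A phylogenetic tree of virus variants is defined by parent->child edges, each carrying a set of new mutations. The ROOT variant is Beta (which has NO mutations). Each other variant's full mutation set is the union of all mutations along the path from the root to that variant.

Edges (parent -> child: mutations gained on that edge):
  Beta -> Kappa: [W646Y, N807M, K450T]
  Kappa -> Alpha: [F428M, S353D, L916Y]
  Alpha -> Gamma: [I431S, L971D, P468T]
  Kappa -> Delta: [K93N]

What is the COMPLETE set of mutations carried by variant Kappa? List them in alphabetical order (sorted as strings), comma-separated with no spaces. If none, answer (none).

At Beta: gained [] -> total []
At Kappa: gained ['W646Y', 'N807M', 'K450T'] -> total ['K450T', 'N807M', 'W646Y']

Answer: K450T,N807M,W646Y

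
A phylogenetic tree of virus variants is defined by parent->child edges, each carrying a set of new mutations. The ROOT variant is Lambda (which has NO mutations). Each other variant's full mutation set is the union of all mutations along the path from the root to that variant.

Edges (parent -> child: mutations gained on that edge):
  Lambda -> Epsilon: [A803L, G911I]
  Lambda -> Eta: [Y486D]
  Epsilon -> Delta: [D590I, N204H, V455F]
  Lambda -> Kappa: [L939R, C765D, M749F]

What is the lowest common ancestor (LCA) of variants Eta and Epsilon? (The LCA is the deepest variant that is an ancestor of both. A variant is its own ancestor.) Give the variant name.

Path from root to Eta: Lambda -> Eta
  ancestors of Eta: {Lambda, Eta}
Path from root to Epsilon: Lambda -> Epsilon
  ancestors of Epsilon: {Lambda, Epsilon}
Common ancestors: {Lambda}
Walk up from Epsilon: Epsilon (not in ancestors of Eta), Lambda (in ancestors of Eta)
Deepest common ancestor (LCA) = Lambda

Answer: Lambda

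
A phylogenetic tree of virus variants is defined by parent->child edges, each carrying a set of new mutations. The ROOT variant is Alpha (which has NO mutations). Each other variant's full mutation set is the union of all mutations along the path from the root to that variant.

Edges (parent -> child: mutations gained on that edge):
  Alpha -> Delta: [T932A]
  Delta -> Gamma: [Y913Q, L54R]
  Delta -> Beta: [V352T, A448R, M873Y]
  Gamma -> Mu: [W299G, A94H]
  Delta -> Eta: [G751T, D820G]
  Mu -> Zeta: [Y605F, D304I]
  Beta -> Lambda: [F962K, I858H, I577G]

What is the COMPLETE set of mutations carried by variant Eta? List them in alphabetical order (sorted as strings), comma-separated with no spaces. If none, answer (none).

Answer: D820G,G751T,T932A

Derivation:
At Alpha: gained [] -> total []
At Delta: gained ['T932A'] -> total ['T932A']
At Eta: gained ['G751T', 'D820G'] -> total ['D820G', 'G751T', 'T932A']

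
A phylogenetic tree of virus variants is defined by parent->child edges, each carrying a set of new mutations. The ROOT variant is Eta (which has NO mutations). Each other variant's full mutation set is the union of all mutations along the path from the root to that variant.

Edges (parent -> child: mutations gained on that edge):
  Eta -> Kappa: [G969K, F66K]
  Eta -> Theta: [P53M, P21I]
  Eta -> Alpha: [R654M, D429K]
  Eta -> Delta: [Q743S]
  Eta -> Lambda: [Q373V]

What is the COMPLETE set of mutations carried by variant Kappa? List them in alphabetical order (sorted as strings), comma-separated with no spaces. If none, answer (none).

At Eta: gained [] -> total []
At Kappa: gained ['G969K', 'F66K'] -> total ['F66K', 'G969K']

Answer: F66K,G969K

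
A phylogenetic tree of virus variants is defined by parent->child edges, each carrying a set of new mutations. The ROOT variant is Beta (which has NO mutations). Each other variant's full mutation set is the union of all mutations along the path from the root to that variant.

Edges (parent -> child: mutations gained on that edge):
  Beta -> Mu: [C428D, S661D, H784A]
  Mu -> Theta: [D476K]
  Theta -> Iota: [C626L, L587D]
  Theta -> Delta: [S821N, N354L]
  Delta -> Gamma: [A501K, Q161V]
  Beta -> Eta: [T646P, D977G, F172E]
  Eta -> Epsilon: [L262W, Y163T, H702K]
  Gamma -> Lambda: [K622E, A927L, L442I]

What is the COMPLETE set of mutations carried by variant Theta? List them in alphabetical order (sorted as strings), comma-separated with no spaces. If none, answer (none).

Answer: C428D,D476K,H784A,S661D

Derivation:
At Beta: gained [] -> total []
At Mu: gained ['C428D', 'S661D', 'H784A'] -> total ['C428D', 'H784A', 'S661D']
At Theta: gained ['D476K'] -> total ['C428D', 'D476K', 'H784A', 'S661D']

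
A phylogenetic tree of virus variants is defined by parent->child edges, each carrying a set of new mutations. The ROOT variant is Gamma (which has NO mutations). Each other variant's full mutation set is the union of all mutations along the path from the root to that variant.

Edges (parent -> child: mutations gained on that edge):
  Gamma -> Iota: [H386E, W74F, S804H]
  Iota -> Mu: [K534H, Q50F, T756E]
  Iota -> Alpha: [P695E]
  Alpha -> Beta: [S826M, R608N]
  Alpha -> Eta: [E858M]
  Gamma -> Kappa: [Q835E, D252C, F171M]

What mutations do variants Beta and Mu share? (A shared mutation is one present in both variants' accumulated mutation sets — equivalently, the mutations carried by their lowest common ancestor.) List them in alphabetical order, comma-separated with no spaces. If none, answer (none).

Accumulating mutations along path to Beta:
  At Gamma: gained [] -> total []
  At Iota: gained ['H386E', 'W74F', 'S804H'] -> total ['H386E', 'S804H', 'W74F']
  At Alpha: gained ['P695E'] -> total ['H386E', 'P695E', 'S804H', 'W74F']
  At Beta: gained ['S826M', 'R608N'] -> total ['H386E', 'P695E', 'R608N', 'S804H', 'S826M', 'W74F']
Mutations(Beta) = ['H386E', 'P695E', 'R608N', 'S804H', 'S826M', 'W74F']
Accumulating mutations along path to Mu:
  At Gamma: gained [] -> total []
  At Iota: gained ['H386E', 'W74F', 'S804H'] -> total ['H386E', 'S804H', 'W74F']
  At Mu: gained ['K534H', 'Q50F', 'T756E'] -> total ['H386E', 'K534H', 'Q50F', 'S804H', 'T756E', 'W74F']
Mutations(Mu) = ['H386E', 'K534H', 'Q50F', 'S804H', 'T756E', 'W74F']
Intersection: ['H386E', 'P695E', 'R608N', 'S804H', 'S826M', 'W74F'] ∩ ['H386E', 'K534H', 'Q50F', 'S804H', 'T756E', 'W74F'] = ['H386E', 'S804H', 'W74F']

Answer: H386E,S804H,W74F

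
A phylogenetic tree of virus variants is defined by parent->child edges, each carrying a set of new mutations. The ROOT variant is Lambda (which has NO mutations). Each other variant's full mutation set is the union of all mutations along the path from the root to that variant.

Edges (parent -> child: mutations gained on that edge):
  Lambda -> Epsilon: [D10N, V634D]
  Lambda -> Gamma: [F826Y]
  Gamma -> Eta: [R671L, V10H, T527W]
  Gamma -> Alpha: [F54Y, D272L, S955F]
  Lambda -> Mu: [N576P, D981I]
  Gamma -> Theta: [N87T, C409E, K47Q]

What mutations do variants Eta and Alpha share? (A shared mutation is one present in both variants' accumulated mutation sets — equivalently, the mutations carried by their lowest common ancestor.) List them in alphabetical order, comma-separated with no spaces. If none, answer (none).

Answer: F826Y

Derivation:
Accumulating mutations along path to Eta:
  At Lambda: gained [] -> total []
  At Gamma: gained ['F826Y'] -> total ['F826Y']
  At Eta: gained ['R671L', 'V10H', 'T527W'] -> total ['F826Y', 'R671L', 'T527W', 'V10H']
Mutations(Eta) = ['F826Y', 'R671L', 'T527W', 'V10H']
Accumulating mutations along path to Alpha:
  At Lambda: gained [] -> total []
  At Gamma: gained ['F826Y'] -> total ['F826Y']
  At Alpha: gained ['F54Y', 'D272L', 'S955F'] -> total ['D272L', 'F54Y', 'F826Y', 'S955F']
Mutations(Alpha) = ['D272L', 'F54Y', 'F826Y', 'S955F']
Intersection: ['F826Y', 'R671L', 'T527W', 'V10H'] ∩ ['D272L', 'F54Y', 'F826Y', 'S955F'] = ['F826Y']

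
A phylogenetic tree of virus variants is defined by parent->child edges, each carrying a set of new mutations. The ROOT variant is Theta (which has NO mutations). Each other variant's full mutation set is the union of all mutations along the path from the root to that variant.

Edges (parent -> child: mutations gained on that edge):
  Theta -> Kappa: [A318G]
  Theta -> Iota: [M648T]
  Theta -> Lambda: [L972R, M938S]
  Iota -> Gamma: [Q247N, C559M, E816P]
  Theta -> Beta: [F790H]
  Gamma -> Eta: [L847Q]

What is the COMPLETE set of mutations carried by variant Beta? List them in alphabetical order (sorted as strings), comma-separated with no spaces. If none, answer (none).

At Theta: gained [] -> total []
At Beta: gained ['F790H'] -> total ['F790H']

Answer: F790H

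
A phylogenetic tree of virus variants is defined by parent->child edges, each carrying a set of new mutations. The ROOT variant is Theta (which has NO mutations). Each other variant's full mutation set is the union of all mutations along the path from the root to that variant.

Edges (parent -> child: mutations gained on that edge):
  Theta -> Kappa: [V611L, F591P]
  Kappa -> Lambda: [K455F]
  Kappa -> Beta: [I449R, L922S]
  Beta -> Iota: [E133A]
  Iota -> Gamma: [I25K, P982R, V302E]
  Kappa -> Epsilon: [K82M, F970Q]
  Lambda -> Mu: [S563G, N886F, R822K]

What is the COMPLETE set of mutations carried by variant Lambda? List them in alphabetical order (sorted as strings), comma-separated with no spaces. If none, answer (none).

Answer: F591P,K455F,V611L

Derivation:
At Theta: gained [] -> total []
At Kappa: gained ['V611L', 'F591P'] -> total ['F591P', 'V611L']
At Lambda: gained ['K455F'] -> total ['F591P', 'K455F', 'V611L']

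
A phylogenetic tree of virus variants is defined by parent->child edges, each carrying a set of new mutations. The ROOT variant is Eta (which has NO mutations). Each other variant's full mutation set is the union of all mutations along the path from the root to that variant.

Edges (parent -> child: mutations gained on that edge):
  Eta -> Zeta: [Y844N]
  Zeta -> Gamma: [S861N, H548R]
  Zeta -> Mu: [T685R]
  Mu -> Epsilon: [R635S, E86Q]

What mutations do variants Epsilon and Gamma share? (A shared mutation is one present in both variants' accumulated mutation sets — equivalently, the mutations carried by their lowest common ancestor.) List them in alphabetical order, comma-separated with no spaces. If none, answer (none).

Answer: Y844N

Derivation:
Accumulating mutations along path to Epsilon:
  At Eta: gained [] -> total []
  At Zeta: gained ['Y844N'] -> total ['Y844N']
  At Mu: gained ['T685R'] -> total ['T685R', 'Y844N']
  At Epsilon: gained ['R635S', 'E86Q'] -> total ['E86Q', 'R635S', 'T685R', 'Y844N']
Mutations(Epsilon) = ['E86Q', 'R635S', 'T685R', 'Y844N']
Accumulating mutations along path to Gamma:
  At Eta: gained [] -> total []
  At Zeta: gained ['Y844N'] -> total ['Y844N']
  At Gamma: gained ['S861N', 'H548R'] -> total ['H548R', 'S861N', 'Y844N']
Mutations(Gamma) = ['H548R', 'S861N', 'Y844N']
Intersection: ['E86Q', 'R635S', 'T685R', 'Y844N'] ∩ ['H548R', 'S861N', 'Y844N'] = ['Y844N']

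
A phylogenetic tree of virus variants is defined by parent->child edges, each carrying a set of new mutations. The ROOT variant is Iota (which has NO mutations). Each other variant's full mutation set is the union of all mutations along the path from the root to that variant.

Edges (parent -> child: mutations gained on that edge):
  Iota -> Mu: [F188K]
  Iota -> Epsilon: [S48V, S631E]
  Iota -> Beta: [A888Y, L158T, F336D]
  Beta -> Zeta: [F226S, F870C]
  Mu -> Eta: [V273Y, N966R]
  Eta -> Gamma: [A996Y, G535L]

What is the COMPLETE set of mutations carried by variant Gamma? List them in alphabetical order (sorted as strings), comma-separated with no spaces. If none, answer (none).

At Iota: gained [] -> total []
At Mu: gained ['F188K'] -> total ['F188K']
At Eta: gained ['V273Y', 'N966R'] -> total ['F188K', 'N966R', 'V273Y']
At Gamma: gained ['A996Y', 'G535L'] -> total ['A996Y', 'F188K', 'G535L', 'N966R', 'V273Y']

Answer: A996Y,F188K,G535L,N966R,V273Y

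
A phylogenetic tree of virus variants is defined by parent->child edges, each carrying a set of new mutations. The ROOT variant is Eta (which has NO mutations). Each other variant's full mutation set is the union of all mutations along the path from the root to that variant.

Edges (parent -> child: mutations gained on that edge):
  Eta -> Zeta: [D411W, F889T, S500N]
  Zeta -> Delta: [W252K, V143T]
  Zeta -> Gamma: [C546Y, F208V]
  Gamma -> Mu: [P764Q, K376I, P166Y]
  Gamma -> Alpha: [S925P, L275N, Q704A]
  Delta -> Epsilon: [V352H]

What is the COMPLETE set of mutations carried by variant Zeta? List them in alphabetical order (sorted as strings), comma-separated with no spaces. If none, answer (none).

At Eta: gained [] -> total []
At Zeta: gained ['D411W', 'F889T', 'S500N'] -> total ['D411W', 'F889T', 'S500N']

Answer: D411W,F889T,S500N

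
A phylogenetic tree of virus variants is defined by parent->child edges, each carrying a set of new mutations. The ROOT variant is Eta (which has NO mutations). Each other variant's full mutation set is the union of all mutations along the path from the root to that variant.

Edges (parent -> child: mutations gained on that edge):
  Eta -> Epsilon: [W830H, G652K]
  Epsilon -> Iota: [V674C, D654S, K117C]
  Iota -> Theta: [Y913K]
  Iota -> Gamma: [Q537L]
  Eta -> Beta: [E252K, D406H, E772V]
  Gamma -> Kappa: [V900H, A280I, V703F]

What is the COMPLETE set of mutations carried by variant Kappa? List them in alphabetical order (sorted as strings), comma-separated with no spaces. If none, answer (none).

Answer: A280I,D654S,G652K,K117C,Q537L,V674C,V703F,V900H,W830H

Derivation:
At Eta: gained [] -> total []
At Epsilon: gained ['W830H', 'G652K'] -> total ['G652K', 'W830H']
At Iota: gained ['V674C', 'D654S', 'K117C'] -> total ['D654S', 'G652K', 'K117C', 'V674C', 'W830H']
At Gamma: gained ['Q537L'] -> total ['D654S', 'G652K', 'K117C', 'Q537L', 'V674C', 'W830H']
At Kappa: gained ['V900H', 'A280I', 'V703F'] -> total ['A280I', 'D654S', 'G652K', 'K117C', 'Q537L', 'V674C', 'V703F', 'V900H', 'W830H']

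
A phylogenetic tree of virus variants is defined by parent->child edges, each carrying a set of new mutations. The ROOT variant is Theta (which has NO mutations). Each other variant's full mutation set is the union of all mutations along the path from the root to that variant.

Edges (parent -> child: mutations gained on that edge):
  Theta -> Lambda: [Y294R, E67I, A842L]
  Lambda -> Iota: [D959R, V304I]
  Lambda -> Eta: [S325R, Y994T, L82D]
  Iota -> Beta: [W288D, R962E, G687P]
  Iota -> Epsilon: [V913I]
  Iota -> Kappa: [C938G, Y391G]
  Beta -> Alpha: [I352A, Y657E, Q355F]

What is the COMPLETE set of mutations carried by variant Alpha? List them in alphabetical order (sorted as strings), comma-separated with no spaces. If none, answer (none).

At Theta: gained [] -> total []
At Lambda: gained ['Y294R', 'E67I', 'A842L'] -> total ['A842L', 'E67I', 'Y294R']
At Iota: gained ['D959R', 'V304I'] -> total ['A842L', 'D959R', 'E67I', 'V304I', 'Y294R']
At Beta: gained ['W288D', 'R962E', 'G687P'] -> total ['A842L', 'D959R', 'E67I', 'G687P', 'R962E', 'V304I', 'W288D', 'Y294R']
At Alpha: gained ['I352A', 'Y657E', 'Q355F'] -> total ['A842L', 'D959R', 'E67I', 'G687P', 'I352A', 'Q355F', 'R962E', 'V304I', 'W288D', 'Y294R', 'Y657E']

Answer: A842L,D959R,E67I,G687P,I352A,Q355F,R962E,V304I,W288D,Y294R,Y657E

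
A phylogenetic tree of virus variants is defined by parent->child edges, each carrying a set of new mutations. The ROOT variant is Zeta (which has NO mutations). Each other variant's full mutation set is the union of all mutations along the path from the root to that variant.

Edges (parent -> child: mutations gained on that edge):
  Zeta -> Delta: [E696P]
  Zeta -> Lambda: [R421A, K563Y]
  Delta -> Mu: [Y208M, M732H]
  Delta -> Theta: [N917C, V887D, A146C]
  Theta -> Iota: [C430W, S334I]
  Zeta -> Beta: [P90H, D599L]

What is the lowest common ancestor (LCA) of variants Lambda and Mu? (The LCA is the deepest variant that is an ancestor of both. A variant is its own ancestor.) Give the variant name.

Answer: Zeta

Derivation:
Path from root to Lambda: Zeta -> Lambda
  ancestors of Lambda: {Zeta, Lambda}
Path from root to Mu: Zeta -> Delta -> Mu
  ancestors of Mu: {Zeta, Delta, Mu}
Common ancestors: {Zeta}
Walk up from Mu: Mu (not in ancestors of Lambda), Delta (not in ancestors of Lambda), Zeta (in ancestors of Lambda)
Deepest common ancestor (LCA) = Zeta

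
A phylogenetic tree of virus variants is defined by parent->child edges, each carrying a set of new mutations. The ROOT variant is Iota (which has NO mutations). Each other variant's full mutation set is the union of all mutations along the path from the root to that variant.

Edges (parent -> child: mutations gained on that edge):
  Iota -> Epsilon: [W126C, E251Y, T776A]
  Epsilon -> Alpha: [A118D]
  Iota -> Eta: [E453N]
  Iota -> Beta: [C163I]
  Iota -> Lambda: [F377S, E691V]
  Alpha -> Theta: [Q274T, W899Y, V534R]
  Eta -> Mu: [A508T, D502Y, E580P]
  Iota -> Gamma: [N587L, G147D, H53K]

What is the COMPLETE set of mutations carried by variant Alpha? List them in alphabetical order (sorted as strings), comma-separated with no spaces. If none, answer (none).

Answer: A118D,E251Y,T776A,W126C

Derivation:
At Iota: gained [] -> total []
At Epsilon: gained ['W126C', 'E251Y', 'T776A'] -> total ['E251Y', 'T776A', 'W126C']
At Alpha: gained ['A118D'] -> total ['A118D', 'E251Y', 'T776A', 'W126C']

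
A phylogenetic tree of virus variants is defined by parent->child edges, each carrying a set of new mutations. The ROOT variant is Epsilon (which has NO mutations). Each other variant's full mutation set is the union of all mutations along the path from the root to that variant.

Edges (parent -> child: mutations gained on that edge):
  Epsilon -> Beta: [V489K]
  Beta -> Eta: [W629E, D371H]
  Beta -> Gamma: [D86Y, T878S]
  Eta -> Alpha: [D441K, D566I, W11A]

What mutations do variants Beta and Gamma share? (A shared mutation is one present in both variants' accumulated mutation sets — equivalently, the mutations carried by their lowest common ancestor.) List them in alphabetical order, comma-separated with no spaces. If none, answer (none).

Accumulating mutations along path to Beta:
  At Epsilon: gained [] -> total []
  At Beta: gained ['V489K'] -> total ['V489K']
Mutations(Beta) = ['V489K']
Accumulating mutations along path to Gamma:
  At Epsilon: gained [] -> total []
  At Beta: gained ['V489K'] -> total ['V489K']
  At Gamma: gained ['D86Y', 'T878S'] -> total ['D86Y', 'T878S', 'V489K']
Mutations(Gamma) = ['D86Y', 'T878S', 'V489K']
Intersection: ['V489K'] ∩ ['D86Y', 'T878S', 'V489K'] = ['V489K']

Answer: V489K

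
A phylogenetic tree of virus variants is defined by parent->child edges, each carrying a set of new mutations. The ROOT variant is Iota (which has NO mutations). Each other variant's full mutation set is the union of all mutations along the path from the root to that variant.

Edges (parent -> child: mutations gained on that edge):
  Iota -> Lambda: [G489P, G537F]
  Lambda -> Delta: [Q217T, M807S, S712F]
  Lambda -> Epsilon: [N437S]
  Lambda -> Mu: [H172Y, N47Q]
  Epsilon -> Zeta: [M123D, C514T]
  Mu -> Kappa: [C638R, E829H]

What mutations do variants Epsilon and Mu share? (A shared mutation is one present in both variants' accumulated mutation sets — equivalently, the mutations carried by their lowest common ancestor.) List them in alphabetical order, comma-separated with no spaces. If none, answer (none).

Accumulating mutations along path to Epsilon:
  At Iota: gained [] -> total []
  At Lambda: gained ['G489P', 'G537F'] -> total ['G489P', 'G537F']
  At Epsilon: gained ['N437S'] -> total ['G489P', 'G537F', 'N437S']
Mutations(Epsilon) = ['G489P', 'G537F', 'N437S']
Accumulating mutations along path to Mu:
  At Iota: gained [] -> total []
  At Lambda: gained ['G489P', 'G537F'] -> total ['G489P', 'G537F']
  At Mu: gained ['H172Y', 'N47Q'] -> total ['G489P', 'G537F', 'H172Y', 'N47Q']
Mutations(Mu) = ['G489P', 'G537F', 'H172Y', 'N47Q']
Intersection: ['G489P', 'G537F', 'N437S'] ∩ ['G489P', 'G537F', 'H172Y', 'N47Q'] = ['G489P', 'G537F']

Answer: G489P,G537F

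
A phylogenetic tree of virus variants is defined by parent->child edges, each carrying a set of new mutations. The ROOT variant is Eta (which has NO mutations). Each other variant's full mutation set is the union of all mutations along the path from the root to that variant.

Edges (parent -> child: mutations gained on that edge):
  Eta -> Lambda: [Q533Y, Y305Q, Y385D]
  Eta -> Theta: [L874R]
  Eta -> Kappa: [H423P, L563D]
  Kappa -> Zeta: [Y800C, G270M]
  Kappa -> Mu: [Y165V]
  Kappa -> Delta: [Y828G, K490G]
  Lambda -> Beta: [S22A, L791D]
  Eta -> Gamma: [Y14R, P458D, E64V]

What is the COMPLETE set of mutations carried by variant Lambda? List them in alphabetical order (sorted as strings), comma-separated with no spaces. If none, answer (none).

At Eta: gained [] -> total []
At Lambda: gained ['Q533Y', 'Y305Q', 'Y385D'] -> total ['Q533Y', 'Y305Q', 'Y385D']

Answer: Q533Y,Y305Q,Y385D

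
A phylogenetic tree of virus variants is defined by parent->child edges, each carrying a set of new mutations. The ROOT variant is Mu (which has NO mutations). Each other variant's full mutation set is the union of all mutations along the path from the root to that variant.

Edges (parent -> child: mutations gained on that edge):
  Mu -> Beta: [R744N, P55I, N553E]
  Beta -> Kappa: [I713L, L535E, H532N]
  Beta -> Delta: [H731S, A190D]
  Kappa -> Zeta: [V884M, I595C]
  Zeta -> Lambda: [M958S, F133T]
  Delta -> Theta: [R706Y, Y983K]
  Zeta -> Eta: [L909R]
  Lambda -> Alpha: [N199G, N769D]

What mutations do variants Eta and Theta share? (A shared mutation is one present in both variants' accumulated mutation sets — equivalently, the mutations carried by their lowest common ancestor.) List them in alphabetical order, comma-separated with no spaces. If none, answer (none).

Answer: N553E,P55I,R744N

Derivation:
Accumulating mutations along path to Eta:
  At Mu: gained [] -> total []
  At Beta: gained ['R744N', 'P55I', 'N553E'] -> total ['N553E', 'P55I', 'R744N']
  At Kappa: gained ['I713L', 'L535E', 'H532N'] -> total ['H532N', 'I713L', 'L535E', 'N553E', 'P55I', 'R744N']
  At Zeta: gained ['V884M', 'I595C'] -> total ['H532N', 'I595C', 'I713L', 'L535E', 'N553E', 'P55I', 'R744N', 'V884M']
  At Eta: gained ['L909R'] -> total ['H532N', 'I595C', 'I713L', 'L535E', 'L909R', 'N553E', 'P55I', 'R744N', 'V884M']
Mutations(Eta) = ['H532N', 'I595C', 'I713L', 'L535E', 'L909R', 'N553E', 'P55I', 'R744N', 'V884M']
Accumulating mutations along path to Theta:
  At Mu: gained [] -> total []
  At Beta: gained ['R744N', 'P55I', 'N553E'] -> total ['N553E', 'P55I', 'R744N']
  At Delta: gained ['H731S', 'A190D'] -> total ['A190D', 'H731S', 'N553E', 'P55I', 'R744N']
  At Theta: gained ['R706Y', 'Y983K'] -> total ['A190D', 'H731S', 'N553E', 'P55I', 'R706Y', 'R744N', 'Y983K']
Mutations(Theta) = ['A190D', 'H731S', 'N553E', 'P55I', 'R706Y', 'R744N', 'Y983K']
Intersection: ['H532N', 'I595C', 'I713L', 'L535E', 'L909R', 'N553E', 'P55I', 'R744N', 'V884M'] ∩ ['A190D', 'H731S', 'N553E', 'P55I', 'R706Y', 'R744N', 'Y983K'] = ['N553E', 'P55I', 'R744N']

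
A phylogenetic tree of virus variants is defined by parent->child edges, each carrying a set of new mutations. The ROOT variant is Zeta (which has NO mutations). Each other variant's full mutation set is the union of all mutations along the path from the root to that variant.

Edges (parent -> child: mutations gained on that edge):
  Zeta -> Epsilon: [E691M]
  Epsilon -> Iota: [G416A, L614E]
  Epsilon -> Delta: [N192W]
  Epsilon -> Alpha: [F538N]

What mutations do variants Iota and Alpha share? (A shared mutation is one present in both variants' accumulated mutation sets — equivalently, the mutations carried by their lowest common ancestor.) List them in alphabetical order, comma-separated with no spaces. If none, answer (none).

Answer: E691M

Derivation:
Accumulating mutations along path to Iota:
  At Zeta: gained [] -> total []
  At Epsilon: gained ['E691M'] -> total ['E691M']
  At Iota: gained ['G416A', 'L614E'] -> total ['E691M', 'G416A', 'L614E']
Mutations(Iota) = ['E691M', 'G416A', 'L614E']
Accumulating mutations along path to Alpha:
  At Zeta: gained [] -> total []
  At Epsilon: gained ['E691M'] -> total ['E691M']
  At Alpha: gained ['F538N'] -> total ['E691M', 'F538N']
Mutations(Alpha) = ['E691M', 'F538N']
Intersection: ['E691M', 'G416A', 'L614E'] ∩ ['E691M', 'F538N'] = ['E691M']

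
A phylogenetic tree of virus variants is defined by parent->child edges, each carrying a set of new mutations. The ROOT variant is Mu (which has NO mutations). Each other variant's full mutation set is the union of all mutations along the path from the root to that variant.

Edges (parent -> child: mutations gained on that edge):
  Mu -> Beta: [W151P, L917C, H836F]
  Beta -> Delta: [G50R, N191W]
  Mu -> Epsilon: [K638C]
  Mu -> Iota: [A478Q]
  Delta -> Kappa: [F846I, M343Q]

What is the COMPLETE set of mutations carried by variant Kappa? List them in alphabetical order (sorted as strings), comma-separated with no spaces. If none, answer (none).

At Mu: gained [] -> total []
At Beta: gained ['W151P', 'L917C', 'H836F'] -> total ['H836F', 'L917C', 'W151P']
At Delta: gained ['G50R', 'N191W'] -> total ['G50R', 'H836F', 'L917C', 'N191W', 'W151P']
At Kappa: gained ['F846I', 'M343Q'] -> total ['F846I', 'G50R', 'H836F', 'L917C', 'M343Q', 'N191W', 'W151P']

Answer: F846I,G50R,H836F,L917C,M343Q,N191W,W151P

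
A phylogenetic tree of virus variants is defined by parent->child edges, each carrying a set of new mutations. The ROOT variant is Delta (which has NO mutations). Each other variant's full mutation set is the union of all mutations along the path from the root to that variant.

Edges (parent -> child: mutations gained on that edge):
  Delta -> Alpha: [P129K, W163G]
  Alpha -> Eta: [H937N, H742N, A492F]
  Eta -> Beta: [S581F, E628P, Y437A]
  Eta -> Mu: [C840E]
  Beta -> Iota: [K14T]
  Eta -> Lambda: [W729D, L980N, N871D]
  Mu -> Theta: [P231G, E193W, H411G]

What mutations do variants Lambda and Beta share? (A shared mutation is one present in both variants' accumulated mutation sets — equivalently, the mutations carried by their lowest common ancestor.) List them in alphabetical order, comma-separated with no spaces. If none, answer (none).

Accumulating mutations along path to Lambda:
  At Delta: gained [] -> total []
  At Alpha: gained ['P129K', 'W163G'] -> total ['P129K', 'W163G']
  At Eta: gained ['H937N', 'H742N', 'A492F'] -> total ['A492F', 'H742N', 'H937N', 'P129K', 'W163G']
  At Lambda: gained ['W729D', 'L980N', 'N871D'] -> total ['A492F', 'H742N', 'H937N', 'L980N', 'N871D', 'P129K', 'W163G', 'W729D']
Mutations(Lambda) = ['A492F', 'H742N', 'H937N', 'L980N', 'N871D', 'P129K', 'W163G', 'W729D']
Accumulating mutations along path to Beta:
  At Delta: gained [] -> total []
  At Alpha: gained ['P129K', 'W163G'] -> total ['P129K', 'W163G']
  At Eta: gained ['H937N', 'H742N', 'A492F'] -> total ['A492F', 'H742N', 'H937N', 'P129K', 'W163G']
  At Beta: gained ['S581F', 'E628P', 'Y437A'] -> total ['A492F', 'E628P', 'H742N', 'H937N', 'P129K', 'S581F', 'W163G', 'Y437A']
Mutations(Beta) = ['A492F', 'E628P', 'H742N', 'H937N', 'P129K', 'S581F', 'W163G', 'Y437A']
Intersection: ['A492F', 'H742N', 'H937N', 'L980N', 'N871D', 'P129K', 'W163G', 'W729D'] ∩ ['A492F', 'E628P', 'H742N', 'H937N', 'P129K', 'S581F', 'W163G', 'Y437A'] = ['A492F', 'H742N', 'H937N', 'P129K', 'W163G']

Answer: A492F,H742N,H937N,P129K,W163G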